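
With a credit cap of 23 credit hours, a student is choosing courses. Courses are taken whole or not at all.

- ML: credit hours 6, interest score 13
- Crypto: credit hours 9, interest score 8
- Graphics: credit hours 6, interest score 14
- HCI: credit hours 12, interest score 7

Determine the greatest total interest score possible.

35

ML + Crypto + Graphics: credit hours 6 + 9 + 6 = 21 ≤ 23, interest score 13 + 8 + 14 = 35.
Crypto + Graphics: credit hours 9 + 6 = 15 ≤ 23, interest score 8 + 14 = 22.
ML + Graphics: credit hours 6 + 6 = 12 ≤ 23, interest score 13 + 14 = 27.
Best is ML, Crypto, and Graphics with total interest score 35.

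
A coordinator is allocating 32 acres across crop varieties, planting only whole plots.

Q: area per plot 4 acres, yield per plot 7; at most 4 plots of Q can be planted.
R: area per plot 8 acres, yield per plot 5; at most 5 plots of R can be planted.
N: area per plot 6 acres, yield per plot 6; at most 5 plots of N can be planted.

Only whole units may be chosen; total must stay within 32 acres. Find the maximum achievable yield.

Take 4×Q and 2×N: area 28 ≤ 32, yield 4·7 + 2·6 = 40.
Q has the best ratio (7/4) and is taken to its limit of 4; remaining capacity is filled optimally with the others.

40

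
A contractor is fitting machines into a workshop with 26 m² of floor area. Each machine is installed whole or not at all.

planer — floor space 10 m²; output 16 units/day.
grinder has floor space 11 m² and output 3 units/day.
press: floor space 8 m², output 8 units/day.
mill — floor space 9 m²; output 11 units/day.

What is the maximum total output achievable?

27

This is a 0-1 knapsack instance.
planer + mill: floor space 10 + 9 = 19 ≤ 26, output 16 + 11 = 27.
planer + press: floor space 10 + 8 = 18 ≤ 26, output 16 + 8 = 24.
Best is planer and mill with total output 27.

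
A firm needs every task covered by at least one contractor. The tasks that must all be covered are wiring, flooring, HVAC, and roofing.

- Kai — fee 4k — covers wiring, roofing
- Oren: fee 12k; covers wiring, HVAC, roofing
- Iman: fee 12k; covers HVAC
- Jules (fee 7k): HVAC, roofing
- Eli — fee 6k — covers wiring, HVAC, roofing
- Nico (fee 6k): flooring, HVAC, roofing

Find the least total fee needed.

10

Choose Kai and Nico: together they cover wiring, flooring, HVAC, roofing — every task.
Total fee: 4 + 6 = 10.
No cover costs less than 10.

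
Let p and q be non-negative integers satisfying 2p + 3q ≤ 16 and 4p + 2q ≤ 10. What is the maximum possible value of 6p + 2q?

14

(p,q)=(2,1): 2·2+3·1=7≤16, 4·2+2·1=10≤10, objective 14.
(p,q)=(2,0): 2·2+3·0=4≤16, 4·2+2·0=8≤10, objective 12.
(p,q)=(1,2): 2·1+3·2=8≤16, 4·1+2·2=8≤10, objective 10.
Maximum is 14 at (p,q)=(2,1).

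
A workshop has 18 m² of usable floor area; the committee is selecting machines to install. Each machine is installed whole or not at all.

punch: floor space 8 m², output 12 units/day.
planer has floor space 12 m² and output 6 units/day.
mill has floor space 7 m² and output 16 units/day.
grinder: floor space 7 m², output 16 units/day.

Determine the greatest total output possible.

Take mill and grinder: floor space 7 + 7 = 14 ≤ 18, output 16 + 16 = 32.
No other feasible combination does better.

32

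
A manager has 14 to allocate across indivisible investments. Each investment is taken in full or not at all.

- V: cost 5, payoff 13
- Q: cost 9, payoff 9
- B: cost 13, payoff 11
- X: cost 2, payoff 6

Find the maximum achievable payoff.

22

Allowing fractional choices, the relaxed optimum would be about 26.0, but investments are indivisible.
V + X: cost 5 + 2 = 7 ≤ 14, payoff 13 + 6 = 19.
Q + X: cost 9 + 2 = 11 ≤ 14, payoff 9 + 6 = 15.
V + Q: cost 5 + 9 = 14 ≤ 14, payoff 13 + 9 = 22.
Best is V and Q with total payoff 22.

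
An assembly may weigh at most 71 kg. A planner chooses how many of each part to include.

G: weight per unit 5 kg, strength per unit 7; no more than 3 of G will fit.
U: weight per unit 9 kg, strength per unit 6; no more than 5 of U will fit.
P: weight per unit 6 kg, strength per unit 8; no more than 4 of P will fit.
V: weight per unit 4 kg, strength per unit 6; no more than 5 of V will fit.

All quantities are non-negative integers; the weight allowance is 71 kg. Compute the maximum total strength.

89

This is a bounded integer knapsack.
Take 3×G, 1×U, 4×P, and 5×V: weight 68 ≤ 71, strength 3·7 + 1·6 + 4·8 + 5·6 = 89.
V has the best ratio (6/4) and is taken to its limit of 5; remaining capacity is filled optimally with the others.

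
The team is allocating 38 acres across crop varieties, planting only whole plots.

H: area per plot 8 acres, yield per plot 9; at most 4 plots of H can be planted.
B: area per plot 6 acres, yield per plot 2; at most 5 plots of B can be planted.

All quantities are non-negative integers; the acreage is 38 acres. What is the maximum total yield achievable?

This is a bounded integer knapsack.
H has the best ratio (9/8); taking only H gives at most 4×9 = 36 (stopped by the area limit).
Mixing does better — 4×H and 1×B: area 38 ≤ 38, yield 4·9 + 1·2 = 38.

38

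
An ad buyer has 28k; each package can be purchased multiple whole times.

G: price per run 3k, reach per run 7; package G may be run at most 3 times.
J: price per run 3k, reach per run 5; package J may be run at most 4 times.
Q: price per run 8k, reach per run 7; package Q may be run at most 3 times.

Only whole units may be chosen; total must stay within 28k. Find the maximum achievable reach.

Take 3×G, 3×J, and 1×Q: price 26 ≤ 28, reach 3·7 + 3·5 + 1·7 = 43.
G has the best ratio (7/3) and is taken to its limit of 3; remaining capacity is filled optimally with the others.

43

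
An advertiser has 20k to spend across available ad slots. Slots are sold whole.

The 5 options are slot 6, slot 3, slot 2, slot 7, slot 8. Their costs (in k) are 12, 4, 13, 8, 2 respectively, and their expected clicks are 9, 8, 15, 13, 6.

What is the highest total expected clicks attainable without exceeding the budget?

Allowing fractional choices, the relaxed optimum would be about 33.9, but ad slots are indivisible.
slot 3 + slot 2: cost 4 + 13 = 17 ≤ 20, expected clicks 8 + 15 = 23.
slot 3 + slot 2 + slot 8: cost 4 + 13 + 2 = 19 ≤ 20, expected clicks 8 + 15 + 6 = 29.
slot 3 + slot 7 + slot 8: cost 4 + 8 + 2 = 14 ≤ 20, expected clicks 8 + 13 + 6 = 27.
Best is slot 3, slot 2, and slot 8 with total expected clicks 29.

29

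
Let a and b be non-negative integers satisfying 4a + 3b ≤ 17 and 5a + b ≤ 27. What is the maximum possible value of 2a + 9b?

Relaxing integrality, the LP optimum is 51.00 at (a,b) = (0, 5.67), which is not an integer point.
(a,b)=(0,5): 4·0+3·5=15≤17, 5·0+1·5=5≤27, objective 45.
(a,b)=(1,4): 4·1+3·4=16≤17, 5·1+1·4=9≤27, objective 38.
(a,b)=(0,4): 4·0+3·4=12≤17, 5·0+1·4=4≤27, objective 36.
The best lattice point is (0,5), giving 45.

45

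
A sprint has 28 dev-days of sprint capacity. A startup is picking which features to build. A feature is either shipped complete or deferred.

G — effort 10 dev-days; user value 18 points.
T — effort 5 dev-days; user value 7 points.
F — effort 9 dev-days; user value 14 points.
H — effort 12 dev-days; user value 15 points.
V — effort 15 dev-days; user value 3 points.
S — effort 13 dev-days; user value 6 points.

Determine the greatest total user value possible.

This is a 0-1 knapsack instance.
G + T + F: effort 10 + 5 + 9 = 24 ≤ 28, user value 18 + 7 + 14 = 39.
G + T + H: effort 10 + 5 + 12 = 27 ≤ 28, user value 18 + 7 + 15 = 40.
T + F + H: effort 5 + 9 + 12 = 26 ≤ 28, user value 7 + 14 + 15 = 36.
Best is G, T, and H with total user value 40.

40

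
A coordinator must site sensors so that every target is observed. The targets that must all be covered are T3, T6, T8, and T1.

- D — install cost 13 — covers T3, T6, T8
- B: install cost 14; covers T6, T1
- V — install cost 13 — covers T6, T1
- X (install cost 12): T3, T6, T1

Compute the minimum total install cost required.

25

Choose D and X: together they cover T3, T6, T8, T1 — every target.
Total install cost: 13 + 12 = 25.
No cover costs less than 25.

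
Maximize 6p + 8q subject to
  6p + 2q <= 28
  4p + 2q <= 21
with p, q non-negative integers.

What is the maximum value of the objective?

80

(p,q)=(0,10): 6·0+2·10=20≤28, 4·0+2·10=20≤21, objective 80.
(p,q)=(0,9): 6·0+2·9=18≤28, 4·0+2·9=18≤21, objective 72.
No feasible integer point exceeds 80.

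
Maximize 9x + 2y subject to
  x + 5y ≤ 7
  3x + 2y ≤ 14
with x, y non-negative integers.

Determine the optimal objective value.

(x,y)=(4,0): 1·4+5·0=4≤7, 3·4+2·0=12≤14, objective 36.
(x,y)=(3,0): 1·3+5·0=3≤7, 3·3+2·0=9≤14, objective 27.
The best lattice point is (4,0), giving 36.

36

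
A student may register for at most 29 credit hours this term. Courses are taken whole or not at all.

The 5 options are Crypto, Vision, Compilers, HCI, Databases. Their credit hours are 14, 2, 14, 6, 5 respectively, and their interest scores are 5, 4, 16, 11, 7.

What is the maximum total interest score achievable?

This is an integer program with binary decision variables.
Allowing fractional choices, the relaxed optimum would be about 38.7, but courses are indivisible.
Vision + Compilers + HCI + Databases: credit hours 2 + 14 + 6 + 5 = 27 ≤ 29, interest score 4 + 16 + 11 + 7 = 38.
Compilers + HCI + Databases: credit hours 14 + 6 + 5 = 25 ≤ 29, interest score 16 + 11 + 7 = 34.
Vision + Compilers + HCI: credit hours 2 + 14 + 6 = 22 ≤ 29, interest score 4 + 16 + 11 = 31.
Best is Vision, Compilers, HCI, and Databases with total interest score 38.

38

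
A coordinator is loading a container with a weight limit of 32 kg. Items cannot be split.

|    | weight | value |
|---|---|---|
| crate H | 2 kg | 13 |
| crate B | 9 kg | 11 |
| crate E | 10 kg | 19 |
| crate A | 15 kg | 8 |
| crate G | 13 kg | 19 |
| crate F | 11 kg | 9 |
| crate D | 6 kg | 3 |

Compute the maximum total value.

Treat it as a binary knapsack problem.
Allowing fractional choices, the relaxed optimum would be about 59.6, but items are indivisible.
crate H + crate B + crate E + crate F: weight 2 + 9 + 10 + 11 = 32 ≤ 32, value 13 + 11 + 19 + 9 = 52.
crate H + crate E + crate G + crate D: weight 2 + 10 + 13 + 6 = 31 ≤ 32, value 13 + 19 + 19 + 3 = 54.
Best is crate H, crate E, crate G, and crate D with total value 54.

54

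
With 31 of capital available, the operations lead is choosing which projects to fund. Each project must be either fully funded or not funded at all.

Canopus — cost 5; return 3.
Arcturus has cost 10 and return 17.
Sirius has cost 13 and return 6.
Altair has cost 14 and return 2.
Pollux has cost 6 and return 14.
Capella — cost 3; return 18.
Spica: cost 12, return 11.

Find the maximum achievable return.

Canopus + Arcturus + Pollux + Capella: cost 5 + 10 + 6 + 3 = 24 ≤ 31, return 3 + 17 + 14 + 18 = 52.
Arcturus + Pollux + Capella + Spica: cost 10 + 6 + 3 + 12 = 31 ≤ 31, return 17 + 14 + 18 + 11 = 60.
Best is Arcturus, Pollux, Capella, and Spica with total return 60.

60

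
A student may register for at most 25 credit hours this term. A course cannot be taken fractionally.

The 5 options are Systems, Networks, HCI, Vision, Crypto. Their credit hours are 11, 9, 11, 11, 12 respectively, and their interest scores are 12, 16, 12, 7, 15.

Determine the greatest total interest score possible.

31

Networks + Crypto: credit hours 9 + 12 = 21 ≤ 25, interest score 16 + 15 = 31.
Systems + Networks: credit hours 11 + 9 = 20 ≤ 25, interest score 12 + 16 = 28.
Networks + HCI: credit hours 9 + 11 = 20 ≤ 25, interest score 16 + 12 = 28.
Best is Networks and Crypto with total interest score 31.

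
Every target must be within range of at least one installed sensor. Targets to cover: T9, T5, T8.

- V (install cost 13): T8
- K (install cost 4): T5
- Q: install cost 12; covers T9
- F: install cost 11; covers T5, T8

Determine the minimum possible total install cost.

Choose Q and F: together they cover T9, T5, T8 — every target.
Total install cost: 12 + 11 = 23.

23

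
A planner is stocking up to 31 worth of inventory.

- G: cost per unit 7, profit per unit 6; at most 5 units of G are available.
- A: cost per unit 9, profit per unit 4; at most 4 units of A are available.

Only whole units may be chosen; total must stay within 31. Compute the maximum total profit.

24

3×G and 1×A: cost 30 ≤ 31, profit 3·6 + 1·4 = 22.
4×G: cost 28 ≤ 31, profit 4·6 = 24.
Best is 24.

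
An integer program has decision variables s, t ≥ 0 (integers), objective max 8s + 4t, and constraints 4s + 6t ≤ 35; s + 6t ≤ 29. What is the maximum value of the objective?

64

The continuous relaxation peaks at (8.75, 0) with value 70.00; rounding to a feasible lattice point costs some objective.
(s,t)=(8,0): 4·8+6·0=32≤35, 1·8+6·0=8≤29, objective 64.
(s,t)=(7,1): 4·7+6·1=34≤35, 1·7+6·1=13≤29, objective 60.
Maximum is 64 at (s,t)=(8,0).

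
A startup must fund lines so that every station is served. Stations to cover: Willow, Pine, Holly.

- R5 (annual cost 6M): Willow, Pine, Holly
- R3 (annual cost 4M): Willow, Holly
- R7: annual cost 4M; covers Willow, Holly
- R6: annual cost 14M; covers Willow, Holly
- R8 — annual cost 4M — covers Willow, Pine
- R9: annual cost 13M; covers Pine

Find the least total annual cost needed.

6

R5 alone covers Willow, Pine, Holly — every station.
Total annual cost: 6.
No cover costs less than 6.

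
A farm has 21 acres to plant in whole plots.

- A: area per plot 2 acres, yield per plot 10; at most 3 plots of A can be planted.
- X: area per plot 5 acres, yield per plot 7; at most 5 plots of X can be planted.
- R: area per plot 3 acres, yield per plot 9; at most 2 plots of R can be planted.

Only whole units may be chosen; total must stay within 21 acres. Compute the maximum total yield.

This is a bounded integer knapsack.
3×A, 2×X, and 1×R: area 19 ≤ 21, yield 3·10 + 2·7 + 1·9 = 53.
3×A, 1×X, and 2×R: area 17 ≤ 21, yield 3·10 + 1·7 + 2·9 = 55.
Best is 55.

55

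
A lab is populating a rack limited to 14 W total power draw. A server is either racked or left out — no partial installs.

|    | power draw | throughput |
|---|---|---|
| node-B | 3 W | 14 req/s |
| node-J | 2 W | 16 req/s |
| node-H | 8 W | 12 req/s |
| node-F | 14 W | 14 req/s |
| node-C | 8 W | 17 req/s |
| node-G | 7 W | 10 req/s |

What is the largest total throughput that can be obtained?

Take node-B, node-J, and node-C: power draw 3 + 2 + 8 = 13 ≤ 14, throughput 14 + 16 + 17 = 47.
No other feasible combination does better.

47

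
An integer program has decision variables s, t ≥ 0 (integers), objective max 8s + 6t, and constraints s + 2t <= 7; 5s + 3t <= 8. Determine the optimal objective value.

(s,t)=(1,1): 1·1+2·1=3≤7, 5·1+3·1=8≤8, objective 14.
(s,t)=(0,2): 1·0+2·2=4≤7, 5·0+3·2=6≤8, objective 12.
(s,t)=(1,0): 1·1+2·0=1≤7, 5·1+3·0=5≤8, objective 8.
(s,t)=(0,1): 1·0+2·1=2≤7, 5·0+3·1=3≤8, objective 6.
The best lattice point is (1,1), giving 14.

14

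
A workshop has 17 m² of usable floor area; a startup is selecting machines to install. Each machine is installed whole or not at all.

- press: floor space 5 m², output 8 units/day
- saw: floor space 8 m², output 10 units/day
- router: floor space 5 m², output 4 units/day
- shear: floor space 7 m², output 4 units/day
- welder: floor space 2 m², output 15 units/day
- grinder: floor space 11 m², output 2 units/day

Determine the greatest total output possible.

33

saw + router + welder: floor space 8 + 5 + 2 = 15 ≤ 17, output 10 + 4 + 15 = 29.
saw + shear + welder: floor space 8 + 7 + 2 = 17 ≤ 17, output 10 + 4 + 15 = 29.
press + saw + welder: floor space 5 + 8 + 2 = 15 ≤ 17, output 8 + 10 + 15 = 33.
Best is press, saw, and welder with total output 33.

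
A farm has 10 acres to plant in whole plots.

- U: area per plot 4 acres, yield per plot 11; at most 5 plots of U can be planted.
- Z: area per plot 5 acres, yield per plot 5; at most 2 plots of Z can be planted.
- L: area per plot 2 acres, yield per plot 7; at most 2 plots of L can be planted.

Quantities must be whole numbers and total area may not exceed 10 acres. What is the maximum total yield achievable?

29

1×U and 2×L: area 8 ≤ 10, yield 1·11 + 2·7 = 25.
2×U and 1×L: area 10 ≤ 10, yield 2·11 + 1·7 = 29.
Best is 29.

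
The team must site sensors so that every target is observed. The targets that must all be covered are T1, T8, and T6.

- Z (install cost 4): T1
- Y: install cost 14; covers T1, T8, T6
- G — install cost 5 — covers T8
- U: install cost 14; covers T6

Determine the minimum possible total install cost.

This is a weighted set-cover instance.
Y alone covers T1, T8, T6 — every target.
Total install cost: 14.

14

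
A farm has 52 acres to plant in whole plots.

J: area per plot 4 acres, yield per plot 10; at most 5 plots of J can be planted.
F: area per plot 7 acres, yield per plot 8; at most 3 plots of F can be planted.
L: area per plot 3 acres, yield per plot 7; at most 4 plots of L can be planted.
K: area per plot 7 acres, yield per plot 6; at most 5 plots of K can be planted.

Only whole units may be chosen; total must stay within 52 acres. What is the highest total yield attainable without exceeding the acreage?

J has the best ratio (10/4); taking only J gives at most 5×10 = 50 (stopped by the supply cap of 5).
Mixing does better — 5×J, 3×F, and 3×L: area 50 ≤ 52, yield 5·10 + 3·8 + 3·7 = 95.

95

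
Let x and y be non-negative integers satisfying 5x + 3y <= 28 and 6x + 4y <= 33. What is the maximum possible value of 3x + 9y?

72

(x,y)=(0,8): 5·0+3·8=24≤28, 6·0+4·8=32≤33, objective 72.
(x,y)=(0,7): 5·0+3·7=21≤28, 6·0+4·7=28≤33, objective 63.
Maximum is 72 at (x,y)=(0,8).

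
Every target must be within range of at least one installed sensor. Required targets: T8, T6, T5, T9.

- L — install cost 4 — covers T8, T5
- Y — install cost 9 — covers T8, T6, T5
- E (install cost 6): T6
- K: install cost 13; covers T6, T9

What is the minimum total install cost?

The greedy cost-per-new-target heuristic would pick L, E, and K for 23, but a cheaper cover exists.
Choose L and K: together they cover T8, T6, T5, T9 — every target.
Total install cost: 4 + 13 = 17.
No cover costs less than 17.

17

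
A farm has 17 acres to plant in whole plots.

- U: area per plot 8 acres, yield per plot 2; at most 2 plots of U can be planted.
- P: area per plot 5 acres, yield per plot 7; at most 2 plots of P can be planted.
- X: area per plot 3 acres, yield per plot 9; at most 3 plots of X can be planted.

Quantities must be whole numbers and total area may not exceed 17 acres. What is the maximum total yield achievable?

This is a bounded integer knapsack.
1×P and 3×X: area 14 ≤ 17, yield 1·7 + 3·9 = 34.
2×P and 2×X: area 16 ≤ 17, yield 2·7 + 2·9 = 32.
Best is 34.

34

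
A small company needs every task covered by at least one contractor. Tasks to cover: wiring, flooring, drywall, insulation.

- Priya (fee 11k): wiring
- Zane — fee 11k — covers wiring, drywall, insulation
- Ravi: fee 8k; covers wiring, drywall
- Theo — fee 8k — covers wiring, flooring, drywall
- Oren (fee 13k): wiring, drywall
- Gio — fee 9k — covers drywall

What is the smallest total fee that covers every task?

19

Choose Zane and Theo: together they cover wiring, flooring, drywall, insulation — every task.
Total fee: 11 + 8 = 19.
No cover costs less than 19.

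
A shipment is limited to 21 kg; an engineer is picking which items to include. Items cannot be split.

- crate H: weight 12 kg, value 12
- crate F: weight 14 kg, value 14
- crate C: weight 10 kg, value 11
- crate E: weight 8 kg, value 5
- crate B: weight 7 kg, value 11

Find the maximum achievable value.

25

Allowing fractional choices, the relaxed optimum would be about 26.0, but items are indivisible.
crate F + crate B: weight 14 + 7 = 21 ≤ 21, value 14 + 11 = 25.
crate H + crate B: weight 12 + 7 = 19 ≤ 21, value 12 + 11 = 23.
Best is crate F and crate B with total value 25.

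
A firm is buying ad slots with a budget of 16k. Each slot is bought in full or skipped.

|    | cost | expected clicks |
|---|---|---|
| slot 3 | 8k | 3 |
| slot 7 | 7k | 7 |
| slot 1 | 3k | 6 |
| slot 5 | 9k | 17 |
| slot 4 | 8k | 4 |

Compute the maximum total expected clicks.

Take slot 7 and slot 5: cost 7 + 9 = 16 ≤ 16, expected clicks 7 + 17 = 24.
No other feasible combination does better.

24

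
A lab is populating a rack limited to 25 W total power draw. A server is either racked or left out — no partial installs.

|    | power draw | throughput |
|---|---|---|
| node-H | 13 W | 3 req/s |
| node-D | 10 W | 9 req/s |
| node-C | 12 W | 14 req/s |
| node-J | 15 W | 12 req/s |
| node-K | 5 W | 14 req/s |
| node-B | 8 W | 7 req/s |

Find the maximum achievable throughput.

35

Allowing fractional choices, the relaxed optimum would be about 35.2, but servers are indivisible.
node-C + node-K + node-B: power draw 12 + 5 + 8 = 25 ≤ 25, throughput 14 + 14 + 7 = 35.
node-D + node-K + node-B: power draw 10 + 5 + 8 = 23 ≤ 25, throughput 9 + 14 + 7 = 30.
Best is node-C, node-K, and node-B with total throughput 35.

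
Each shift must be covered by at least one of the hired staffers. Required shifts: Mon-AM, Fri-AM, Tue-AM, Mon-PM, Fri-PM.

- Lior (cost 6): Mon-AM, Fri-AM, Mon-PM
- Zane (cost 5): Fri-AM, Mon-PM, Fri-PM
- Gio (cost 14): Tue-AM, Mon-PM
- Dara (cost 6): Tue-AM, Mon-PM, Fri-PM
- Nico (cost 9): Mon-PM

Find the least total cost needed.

12

The greedy cost-per-new-shift heuristic would pick Zane, Lior, and Dara for 17, but a cheaper cover exists.
Choose Lior and Dara: together they cover Mon-AM, Fri-AM, Tue-AM, Mon-PM, Fri-PM — every shift.
Total cost: 6 + 6 = 12.
No cover costs less than 12.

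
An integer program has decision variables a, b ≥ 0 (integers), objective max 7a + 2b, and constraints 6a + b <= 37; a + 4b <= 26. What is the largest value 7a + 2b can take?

45

(a,b)=(5,5) is feasible, giving 45.
(a,b)=(5,4) is feasible, giving 43.
(a,b)=(4,5) is feasible, giving 38.
Maximum is 45 at (a,b)=(5,5).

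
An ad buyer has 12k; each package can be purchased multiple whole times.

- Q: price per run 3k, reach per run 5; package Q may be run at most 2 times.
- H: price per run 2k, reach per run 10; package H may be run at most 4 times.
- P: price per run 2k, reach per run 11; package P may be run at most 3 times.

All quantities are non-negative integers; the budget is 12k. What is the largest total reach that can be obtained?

63

This is a bounded integer knapsack.
Take 3×H and 3×P: price 12 ≤ 12, reach 3·10 + 3·11 = 63.
P has the best ratio (11/2) and is taken to its limit of 3; remaining capacity is filled optimally with the others.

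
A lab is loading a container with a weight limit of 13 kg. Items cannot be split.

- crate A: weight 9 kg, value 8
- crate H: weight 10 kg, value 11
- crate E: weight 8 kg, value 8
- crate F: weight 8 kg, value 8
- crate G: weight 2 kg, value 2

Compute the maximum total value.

Take crate H and crate G: weight 10 + 2 = 12 ≤ 13, value 11 + 2 = 13.
No other feasible combination does better.

13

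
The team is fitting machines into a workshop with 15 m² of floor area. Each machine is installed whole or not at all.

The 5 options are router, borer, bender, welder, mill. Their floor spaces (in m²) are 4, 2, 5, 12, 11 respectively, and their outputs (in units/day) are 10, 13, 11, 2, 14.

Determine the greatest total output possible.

34

Allowing fractional choices, the relaxed optimum would be about 39.1, but machines are indivisible.
router + borer + bender: floor space 4 + 2 + 5 = 11 ≤ 15, output 10 + 13 + 11 = 34.
borer + mill: floor space 2 + 11 = 13 ≤ 15, output 13 + 14 = 27.
borer + bender: floor space 2 + 5 = 7 ≤ 15, output 13 + 11 = 24.
Best is router, borer, and bender with total output 34.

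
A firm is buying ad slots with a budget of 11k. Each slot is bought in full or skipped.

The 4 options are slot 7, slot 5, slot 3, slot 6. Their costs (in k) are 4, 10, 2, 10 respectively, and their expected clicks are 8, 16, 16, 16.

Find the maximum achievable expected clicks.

24

Take slot 7 and slot 3: cost 4 + 2 = 6 ≤ 11, expected clicks 8 + 16 = 24.
No other feasible combination does better.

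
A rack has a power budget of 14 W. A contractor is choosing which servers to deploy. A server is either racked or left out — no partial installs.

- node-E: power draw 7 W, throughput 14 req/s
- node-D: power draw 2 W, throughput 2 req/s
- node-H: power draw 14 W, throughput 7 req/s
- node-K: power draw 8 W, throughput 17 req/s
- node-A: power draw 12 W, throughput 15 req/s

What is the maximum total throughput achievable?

19

node-K: power draw 8 ≤ 14, throughput 17.
node-D + node-K: power draw 2 + 8 = 10 ≤ 14, throughput 2 + 17 = 19.
Best is node-D and node-K with total throughput 19.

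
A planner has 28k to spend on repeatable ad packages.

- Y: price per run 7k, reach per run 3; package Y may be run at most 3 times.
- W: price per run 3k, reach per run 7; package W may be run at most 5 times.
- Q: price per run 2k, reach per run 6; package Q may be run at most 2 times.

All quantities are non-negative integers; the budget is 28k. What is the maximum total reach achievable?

50

Take 1×Y, 5×W, and 2×Q: price 26 ≤ 28, reach 1·3 + 5·7 + 2·6 = 50.
Q has the best ratio (6/2) and is taken to its limit of 2; remaining capacity is filled optimally with the others.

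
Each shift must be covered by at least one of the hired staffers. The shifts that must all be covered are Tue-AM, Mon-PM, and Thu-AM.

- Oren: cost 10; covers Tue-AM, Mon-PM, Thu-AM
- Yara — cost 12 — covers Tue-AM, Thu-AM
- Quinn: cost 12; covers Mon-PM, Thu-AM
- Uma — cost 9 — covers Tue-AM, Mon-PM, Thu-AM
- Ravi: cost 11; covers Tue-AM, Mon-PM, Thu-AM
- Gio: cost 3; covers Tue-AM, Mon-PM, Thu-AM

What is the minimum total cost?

3

Gio alone covers Tue-AM, Mon-PM, Thu-AM — every shift.
Total cost: 3.
No cover costs less than 3.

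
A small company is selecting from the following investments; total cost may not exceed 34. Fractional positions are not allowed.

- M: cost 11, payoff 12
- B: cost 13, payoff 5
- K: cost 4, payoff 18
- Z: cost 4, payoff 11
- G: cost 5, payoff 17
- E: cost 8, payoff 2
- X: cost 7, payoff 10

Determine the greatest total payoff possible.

Take M, K, Z, G, and X: cost 11 + 4 + 4 + 5 + 7 = 31 ≤ 34, payoff 12 + 18 + 11 + 17 + 10 = 68.
No other feasible combination does better.

68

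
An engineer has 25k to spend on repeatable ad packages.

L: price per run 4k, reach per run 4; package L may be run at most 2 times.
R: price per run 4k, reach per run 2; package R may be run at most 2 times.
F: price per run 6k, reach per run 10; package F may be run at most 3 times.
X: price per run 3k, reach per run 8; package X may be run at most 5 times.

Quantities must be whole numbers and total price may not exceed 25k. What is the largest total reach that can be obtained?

X has the best ratio (8/3); taking only X gives at most 5×8 = 40 (stopped by the supply cap of 5).
Mixing does better — 1×L, 1×F, and 5×X: price 25 ≤ 25, reach 1·4 + 1·10 + 5·8 = 54.

54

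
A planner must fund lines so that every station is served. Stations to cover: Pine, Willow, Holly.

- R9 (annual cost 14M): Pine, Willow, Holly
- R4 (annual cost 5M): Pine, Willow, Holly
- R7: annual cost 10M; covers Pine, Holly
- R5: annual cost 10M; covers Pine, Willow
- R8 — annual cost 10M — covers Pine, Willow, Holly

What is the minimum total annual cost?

5

This is an integer covering problem.
R4 alone covers Pine, Willow, Holly — every station.
Total annual cost: 5.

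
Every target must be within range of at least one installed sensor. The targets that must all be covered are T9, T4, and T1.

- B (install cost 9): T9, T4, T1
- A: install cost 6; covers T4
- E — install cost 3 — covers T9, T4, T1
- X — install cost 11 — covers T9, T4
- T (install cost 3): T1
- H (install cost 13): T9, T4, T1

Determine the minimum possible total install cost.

E alone covers T9, T4, T1 — every target.
Total install cost: 3.
No cover costs less than 3.

3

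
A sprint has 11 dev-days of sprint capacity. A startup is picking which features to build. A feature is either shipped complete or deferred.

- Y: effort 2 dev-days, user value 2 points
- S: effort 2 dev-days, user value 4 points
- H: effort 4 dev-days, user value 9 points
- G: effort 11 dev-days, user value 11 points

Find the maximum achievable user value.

15

Treat it as a binary knapsack problem.
Allowing fractional choices, the relaxed optimum would be about 18.0, but features are indivisible.
Y + S + H: effort 2 + 2 + 4 = 8 ≤ 11, user value 2 + 4 + 9 = 15.
Y + H: effort 2 + 4 = 6 ≤ 11, user value 2 + 9 = 11.
S + H: effort 2 + 4 = 6 ≤ 11, user value 4 + 9 = 13.
Best is Y, S, and H with total user value 15.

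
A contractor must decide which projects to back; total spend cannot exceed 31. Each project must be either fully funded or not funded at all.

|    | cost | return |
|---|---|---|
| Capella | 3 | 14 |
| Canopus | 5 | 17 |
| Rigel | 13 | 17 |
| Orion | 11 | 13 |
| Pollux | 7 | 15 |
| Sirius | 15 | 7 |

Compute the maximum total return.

63

Capella + Canopus + Rigel + Pollux: cost 3 + 5 + 13 + 7 = 28 ≤ 31, return 14 + 17 + 17 + 15 = 63.
Capella + Canopus + Orion + Pollux: cost 3 + 5 + 11 + 7 = 26 ≤ 31, return 14 + 17 + 13 + 15 = 59.
Capella + Canopus + Pollux + Sirius: cost 3 + 5 + 7 + 15 = 30 ≤ 31, return 14 + 17 + 15 + 7 = 53.
Best is Capella, Canopus, Rigel, and Pollux with total return 63.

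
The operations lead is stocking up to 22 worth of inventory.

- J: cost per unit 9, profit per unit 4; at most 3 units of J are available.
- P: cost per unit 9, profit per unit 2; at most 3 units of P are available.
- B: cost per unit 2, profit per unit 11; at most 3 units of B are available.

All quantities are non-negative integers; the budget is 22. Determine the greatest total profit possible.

B has the best ratio (11/2); taking only B gives at most 3×11 = 33 (stopped by the supply cap of 3).
Mixing does better — 1×J and 3×B: cost 15 ≤ 22, profit 1·4 + 3·11 = 37.

37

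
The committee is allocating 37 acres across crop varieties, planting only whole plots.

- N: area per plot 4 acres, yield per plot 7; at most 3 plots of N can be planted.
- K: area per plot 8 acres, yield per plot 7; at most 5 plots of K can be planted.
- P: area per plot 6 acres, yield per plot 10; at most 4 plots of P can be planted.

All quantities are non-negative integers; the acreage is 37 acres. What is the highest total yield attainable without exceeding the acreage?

1×N, 1×K, and 4×P: area 36 ≤ 37, yield 1·7 + 1·7 + 4·10 = 54.
3×N and 4×P: area 36 ≤ 37, yield 3·7 + 4·10 = 61.
Best is 61.

61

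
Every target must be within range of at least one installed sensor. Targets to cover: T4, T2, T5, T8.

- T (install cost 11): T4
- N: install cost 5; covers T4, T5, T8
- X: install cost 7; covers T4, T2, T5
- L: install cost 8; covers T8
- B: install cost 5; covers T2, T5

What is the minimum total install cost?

10

Choose N and B: together they cover T4, T2, T5, T8 — every target.
Total install cost: 5 + 5 = 10.
No cover costs less than 10.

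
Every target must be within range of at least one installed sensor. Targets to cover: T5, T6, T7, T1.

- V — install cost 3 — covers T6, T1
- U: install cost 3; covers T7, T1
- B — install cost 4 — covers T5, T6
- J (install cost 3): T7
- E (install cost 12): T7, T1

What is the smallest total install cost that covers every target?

This is a weighted set-cover instance.
The greedy cost-per-new-target heuristic would pick V, U, and B for 10, but a cheaper cover exists.
Choose U and B: together they cover T5, T6, T7, T1 — every target.
Total install cost: 3 + 4 = 7.
No cover costs less than 7.

7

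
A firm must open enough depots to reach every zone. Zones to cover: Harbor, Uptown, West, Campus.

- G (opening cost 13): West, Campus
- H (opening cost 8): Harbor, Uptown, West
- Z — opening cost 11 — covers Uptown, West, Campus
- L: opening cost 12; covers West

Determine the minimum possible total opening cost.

This is an integer covering problem.
Choose H and Z: together they cover Harbor, Uptown, West, Campus — every zone.
Total opening cost: 8 + 11 = 19.
No cover costs less than 19.

19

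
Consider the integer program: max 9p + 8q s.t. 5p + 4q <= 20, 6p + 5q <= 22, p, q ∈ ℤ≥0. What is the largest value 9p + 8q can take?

34

(p,q)=(2,2): 5·2+4·2=18≤20, 6·2+5·2=22≤22, objective 34.
(p,q)=(1,3): 5·1+4·3=17≤20, 6·1+5·3=21≤22, objective 33.
(p,q)=(0,4): 5·0+4·4=16≤20, 6·0+5·4=20≤22, objective 32.
Maximum is 34 at (p,q)=(2,2).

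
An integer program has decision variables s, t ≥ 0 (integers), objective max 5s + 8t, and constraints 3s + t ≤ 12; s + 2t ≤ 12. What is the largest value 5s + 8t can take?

50

Relaxing integrality, the LP optimum is 50.40 at (s,t) = (2.4, 4.8), which is not an integer point.
(s,t)=(2,5): 3·2+1·5=11≤12, 1·2+2·5=12≤12, objective 50.
(s,t)=(1,5): 3·1+1·5=8≤12, 1·1+2·5=11≤12, objective 45.
(s,t)=(2,4): 3·2+1·4=10≤12, 1·2+2·4=10≤12, objective 42.
(s,t)=(3,3): 3·3+1·3=12≤12, 1·3+2·3=9≤12, objective 39.
The best lattice point is (2,5), giving 50.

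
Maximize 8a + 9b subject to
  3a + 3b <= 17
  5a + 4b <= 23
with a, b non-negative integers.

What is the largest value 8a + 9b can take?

45

Relaxing integrality, the LP optimum is 51.00 at (a,b) = (0, 5.67), which is not an integer point.
(a,b)=(0,5): 3·0+3·5=15≤17, 5·0+4·5=20≤23, objective 45.
(a,b)=(1,4): 3·1+3·4=15≤17, 5·1+4·4=21≤23, objective 44.
(a,b)=(0,4): 3·0+3·4=12≤17, 5·0+4·4=16≤23, objective 36.
The best lattice point is (0,5), giving 45.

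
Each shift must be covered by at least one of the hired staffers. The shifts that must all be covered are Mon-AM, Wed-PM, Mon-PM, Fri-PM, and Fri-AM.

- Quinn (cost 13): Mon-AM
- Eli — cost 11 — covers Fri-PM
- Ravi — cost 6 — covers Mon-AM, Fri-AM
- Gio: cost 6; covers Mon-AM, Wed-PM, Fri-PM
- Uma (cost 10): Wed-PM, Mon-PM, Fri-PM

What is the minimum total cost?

This is a weighted set-cover instance.
The greedy cost-per-new-shift heuristic would pick Gio, Ravi, and Uma for 22, but a cheaper cover exists.
Choose Ravi and Uma: together they cover Mon-AM, Wed-PM, Mon-PM, Fri-PM, Fri-AM — every shift.
Total cost: 6 + 10 = 16.
No cover costs less than 16.

16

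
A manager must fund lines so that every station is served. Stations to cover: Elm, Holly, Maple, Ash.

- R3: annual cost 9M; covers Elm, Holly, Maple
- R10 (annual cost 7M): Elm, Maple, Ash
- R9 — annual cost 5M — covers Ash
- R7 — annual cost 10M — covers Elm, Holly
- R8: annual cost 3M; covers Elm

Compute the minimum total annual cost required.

14

Choose R3 and R9: together they cover Elm, Holly, Maple, Ash — every station.
Total annual cost: 9 + 5 = 14.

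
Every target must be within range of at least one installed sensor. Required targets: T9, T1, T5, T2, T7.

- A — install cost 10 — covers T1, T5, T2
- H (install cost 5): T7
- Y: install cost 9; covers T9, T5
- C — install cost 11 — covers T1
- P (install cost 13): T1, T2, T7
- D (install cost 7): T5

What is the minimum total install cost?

The greedy cost-per-new-target heuristic would pick A, H, and Y for 24, but a cheaper cover exists.
Choose Y and P: together they cover T9, T1, T5, T2, T7 — every target.
Total install cost: 9 + 13 = 22.
No cover costs less than 22.

22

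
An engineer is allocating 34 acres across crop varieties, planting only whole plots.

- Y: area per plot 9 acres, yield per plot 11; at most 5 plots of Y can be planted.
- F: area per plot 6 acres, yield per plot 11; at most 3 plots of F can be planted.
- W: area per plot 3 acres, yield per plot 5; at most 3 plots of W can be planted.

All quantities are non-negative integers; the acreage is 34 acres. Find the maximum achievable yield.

54

1×Y, 3×F, and 1×W: area 30 ≤ 34, yield 1·11 + 3·11 + 1·5 = 49.
1×Y, 3×F, and 2×W: area 33 ≤ 34, yield 1·11 + 3·11 + 2·5 = 54.
Best is 54.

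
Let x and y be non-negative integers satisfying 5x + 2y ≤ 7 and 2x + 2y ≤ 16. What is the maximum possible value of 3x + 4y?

The continuous relaxation peaks at (0, 3.5) with value 14.00; rounding to a feasible lattice point costs some objective.
(x,y)=(0,3): 5·0+2·3=6≤7, 2·0+2·3=6≤16, objective 12.
(x,y)=(0,2): 5·0+2·2=4≤7, 2·0+2·2=4≤16, objective 8.
No feasible integer point exceeds 12.

12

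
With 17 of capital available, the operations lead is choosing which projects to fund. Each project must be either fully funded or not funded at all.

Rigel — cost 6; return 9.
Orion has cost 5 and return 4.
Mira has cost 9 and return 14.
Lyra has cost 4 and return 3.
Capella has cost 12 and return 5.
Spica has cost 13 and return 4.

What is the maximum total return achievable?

Allowing fractional choices, the relaxed optimum would be about 24.6, but projects are indivisible.
Rigel + Mira: cost 6 + 9 = 15 ≤ 17, return 9 + 14 = 23.
Orion + Mira: cost 5 + 9 = 14 ≤ 17, return 4 + 14 = 18.
Best is Rigel and Mira with total return 23.

23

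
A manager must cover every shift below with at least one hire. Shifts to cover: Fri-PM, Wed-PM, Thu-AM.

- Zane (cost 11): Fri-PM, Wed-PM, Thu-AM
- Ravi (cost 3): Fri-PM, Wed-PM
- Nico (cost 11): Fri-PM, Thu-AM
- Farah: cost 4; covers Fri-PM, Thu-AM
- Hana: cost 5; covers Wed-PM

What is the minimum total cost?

Choose Ravi and Farah: together they cover Fri-PM, Wed-PM, Thu-AM — every shift.
Total cost: 3 + 4 = 7.
No cover costs less than 7.

7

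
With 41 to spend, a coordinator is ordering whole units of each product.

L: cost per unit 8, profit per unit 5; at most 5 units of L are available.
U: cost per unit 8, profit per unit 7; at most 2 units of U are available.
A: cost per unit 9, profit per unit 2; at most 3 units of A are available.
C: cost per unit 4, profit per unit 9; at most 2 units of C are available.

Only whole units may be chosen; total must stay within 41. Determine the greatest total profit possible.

42

3×L, 1×U, and 2×C: cost 40 ≤ 41, profit 3·5 + 1·7 + 2·9 = 40.
2×L, 2×U, and 2×C: cost 40 ≤ 41, profit 2·5 + 2·7 + 2·9 = 42.
Best is 42.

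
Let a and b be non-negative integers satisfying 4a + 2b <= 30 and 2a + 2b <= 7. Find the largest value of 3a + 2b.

9

The continuous relaxation peaks at (3.5, 0) with value 10.50; rounding to a feasible lattice point costs some objective.
(a,b)=(3,0): 4·3+2·0=12≤30, 2·3+2·0=6≤7, objective 9.
(a,b)=(2,1): 4·2+2·1=10≤30, 2·2+2·1=6≤7, objective 8.
Maximum is 9 at (a,b)=(3,0).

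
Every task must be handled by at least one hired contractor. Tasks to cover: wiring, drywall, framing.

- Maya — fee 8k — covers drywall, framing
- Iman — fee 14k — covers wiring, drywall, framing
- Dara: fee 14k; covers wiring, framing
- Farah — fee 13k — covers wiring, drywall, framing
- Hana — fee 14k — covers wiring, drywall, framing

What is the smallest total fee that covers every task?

The greedy cost-per-new-task heuristic would pick Maya and Farah for 21, but a cheaper cover exists.
Farah alone covers wiring, drywall, framing — every task.
Total fee: 13.
No cover costs less than 13.

13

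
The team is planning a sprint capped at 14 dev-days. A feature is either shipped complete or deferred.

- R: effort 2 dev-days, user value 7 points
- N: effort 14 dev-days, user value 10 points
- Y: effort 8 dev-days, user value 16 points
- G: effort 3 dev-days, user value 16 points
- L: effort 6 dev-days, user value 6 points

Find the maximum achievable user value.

R + Y + G: effort 2 + 8 + 3 = 13 ≤ 14, user value 7 + 16 + 16 = 39.
Y + G: effort 8 + 3 = 11 ≤ 14, user value 16 + 16 = 32.
Best is R, Y, and G with total user value 39.

39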